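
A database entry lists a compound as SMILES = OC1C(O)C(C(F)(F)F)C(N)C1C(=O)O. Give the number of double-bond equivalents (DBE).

Degree of unsaturation = (number of rings) + (number of π bonds).
Ring closures in the SMILES: 1.
π bonds: 1 double bond (each 1 DoU) → 1 DoU from unsaturation.
Total DoU = 1 + 1 = 2.

2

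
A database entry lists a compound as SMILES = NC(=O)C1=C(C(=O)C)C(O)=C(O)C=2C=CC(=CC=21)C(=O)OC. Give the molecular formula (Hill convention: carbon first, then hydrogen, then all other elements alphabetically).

Walk through each heavy atom and fill implicit hydrogens from standard valence (C 4, N 3, O 2, S 2, halogen 1):
  atom 1: N, bond orders sum to 1 (valence 3) → 2 H
  atom 2: C, bond orders sum to 4 (valence 4) → 0 H
  atom 3: O, bond orders sum to 2 (valence 2) → 0 H
  atom 4: C, bond orders sum to 4 (valence 4) → 0 H
  atom 5: C, bond orders sum to 4 (valence 4) → 0 H
  atom 6: C, bond orders sum to 4 (valence 4) → 0 H
  atom 7: O, bond orders sum to 2 (valence 2) → 0 H
  atom 8: C, bond orders sum to 1 (valence 4) → 3 H
  atom 9: C, bond orders sum to 4 (valence 4) → 0 H
  atom 10: O, bond orders sum to 1 (valence 2) → 1 H
  atom 11: C, bond orders sum to 4 (valence 4) → 0 H
  atom 12: O, bond orders sum to 1 (valence 2) → 1 H
  atom 13: C, bond orders sum to 4 (valence 4) → 0 H
  atom 14: C, bond orders sum to 3 (valence 4) → 1 H
  atom 15: C, bond orders sum to 3 (valence 4) → 1 H
  atom 16: C, bond orders sum to 4 (valence 4) → 0 H
  atom 17: C, bond orders sum to 3 (valence 4) → 1 H
  atom 18: C, bond orders sum to 4 (valence 4) → 0 H
  atom 19: C, bond orders sum to 4 (valence 4) → 0 H
  atom 20: O, bond orders sum to 2 (valence 2) → 0 H
  atom 21: O, bond orders sum to 2 (valence 2) → 0 H
  atom 22: C, bond orders sum to 1 (valence 4) → 3 H
Totals → C:15, H:13, N:1, O:6.
In Hill order: C15H13NO6.

C15H13NO6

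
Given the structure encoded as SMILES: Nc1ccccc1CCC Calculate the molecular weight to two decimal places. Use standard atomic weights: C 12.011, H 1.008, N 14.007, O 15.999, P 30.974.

First, the molecular formula is C9H13N (counting implicit H from valence).
  C: 9 × 12.011 = 108.099
  H: 13 × 1.008 = 13.104
  N: 1 × 14.007 = 14.007
Sum: 9×12.011 + 13×1.008 + 1×14.007 = 135.210 → 135.21 g/mol.

135.21 g/mol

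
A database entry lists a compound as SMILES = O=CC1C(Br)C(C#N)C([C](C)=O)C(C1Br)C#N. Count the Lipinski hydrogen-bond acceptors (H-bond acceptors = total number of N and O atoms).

4

N atoms: 2; O atoms: 2.
Lipinski HBA = 2 + 2 = 4.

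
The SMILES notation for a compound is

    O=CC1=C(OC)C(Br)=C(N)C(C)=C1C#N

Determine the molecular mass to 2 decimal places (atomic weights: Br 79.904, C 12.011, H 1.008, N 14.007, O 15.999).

269.10 g/mol

First, the molecular formula is C10H9BrN2O2 (counting implicit H from valence).
  Br: 1 × 79.904 = 79.904
  C: 10 × 12.011 = 120.110
  H: 9 × 1.008 = 9.072
  N: 2 × 14.007 = 28.014
  O: 2 × 15.999 = 31.998
Sum: 1×79.904 + 10×12.011 + 9×1.008 + 2×14.007 + 2×15.999 = 269.098 → 269.10 g/mol.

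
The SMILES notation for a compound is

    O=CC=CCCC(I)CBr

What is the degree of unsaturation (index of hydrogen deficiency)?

Degree of unsaturation = (number of rings) + (number of π bonds).
Ring closures in the SMILES: 0.
π bonds: 2 double bonds (each 1 DoU) → 2 DoU from unsaturation.
Total DoU = 0 + 2 = 2.

2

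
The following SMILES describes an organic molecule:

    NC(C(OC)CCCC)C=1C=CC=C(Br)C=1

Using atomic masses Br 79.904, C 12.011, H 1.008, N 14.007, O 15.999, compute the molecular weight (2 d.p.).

286.21 g/mol

First, the molecular formula is C13H20BrNO (counting implicit H from valence).
  Br: 1 × 79.904 = 79.904
  C: 13 × 12.011 = 156.143
  H: 20 × 1.008 = 20.160
  N: 1 × 14.007 = 14.007
  O: 1 × 15.999 = 15.999
Sum: 1×79.904 + 13×12.011 + 20×1.008 + 1×14.007 + 1×15.999 = 286.213 → 286.21 g/mol.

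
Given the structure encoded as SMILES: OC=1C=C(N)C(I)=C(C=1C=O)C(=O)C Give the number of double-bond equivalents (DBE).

6

Molecular formula: C9H8INO3.
DoU = (2C + 2 + N − H − X) / 2, where X is the halogen count and O/S are ignored.
    = (2·9 + 2 + 1 − 8 − 1) / 2 = 12 / 2 = 6.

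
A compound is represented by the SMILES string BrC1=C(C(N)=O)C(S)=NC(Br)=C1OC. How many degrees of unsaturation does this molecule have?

5

Molecular formula: C7H6Br2N2O2S.
DoU = (2C + 2 + N − H − X) / 2, where X is the halogen count and O/S are ignored.
    = (2·7 + 2 + 2 − 6 − 2) / 2 = 10 / 2 = 5.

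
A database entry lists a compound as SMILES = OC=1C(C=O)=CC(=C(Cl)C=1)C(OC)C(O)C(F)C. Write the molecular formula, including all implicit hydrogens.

C12H14ClFO4

Walk through each heavy atom and fill implicit hydrogens from standard valence (C 4, N 3, O 2, S 2, halogen 1):
  atom 1: O, bond orders sum to 1 (valence 2) → 1 H
  atom 2: C, bond orders sum to 4 (valence 4) → 0 H
  atom 3: C, bond orders sum to 4 (valence 4) → 0 H
  atom 4: C, bond orders sum to 3 (valence 4) → 1 H
  atom 5: O, bond orders sum to 2 (valence 2) → 0 H
  atom 6: C, bond orders sum to 3 (valence 4) → 1 H
  atom 7: C, bond orders sum to 4 (valence 4) → 0 H
  atom 8: C, bond orders sum to 4 (valence 4) → 0 H
  atom 9: Cl (halogen, monovalent) → 0 H
  atom 10: C, bond orders sum to 3 (valence 4) → 1 H
  atom 11: C, bond orders sum to 3 (valence 4) → 1 H
  atom 12: O, bond orders sum to 2 (valence 2) → 0 H
  atom 13: C, bond orders sum to 1 (valence 4) → 3 H
  atom 14: C, bond orders sum to 3 (valence 4) → 1 H
  atom 15: O, bond orders sum to 1 (valence 2) → 1 H
  atom 16: C, bond orders sum to 3 (valence 4) → 1 H
  atom 17: F (halogen, monovalent) → 0 H
  atom 18: C, bond orders sum to 1 (valence 4) → 3 H
Totals → C:12, H:14, Cl:1, F:1, O:4.
In Hill order: C12H14ClFO4.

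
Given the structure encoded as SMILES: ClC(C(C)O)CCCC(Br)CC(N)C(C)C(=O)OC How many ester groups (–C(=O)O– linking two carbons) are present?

1

The ester motif appears at heavy-atom position 16 in the SMILES.
Other groups present: 1 hydroxyl, 1 primary amine.
Ester count: 1.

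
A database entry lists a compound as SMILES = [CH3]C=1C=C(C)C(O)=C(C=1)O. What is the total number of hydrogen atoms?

Walk through each heavy atom and fill implicit hydrogens from standard valence (C 4, N 3, O 2, S 2, halogen 1):
  atom 1: C with explicit H count 3
  atom 2: C, bond orders sum to 4 (valence 4) → 0 H
  atom 3: C, bond orders sum to 3 (valence 4) → 1 H
  atom 4: C, bond orders sum to 4 (valence 4) → 0 H
  atom 5: C, bond orders sum to 1 (valence 4) → 3 H
  atom 6: C, bond orders sum to 4 (valence 4) → 0 H
  atom 7: O, bond orders sum to 1 (valence 2) → 1 H
  atom 8: C, bond orders sum to 4 (valence 4) → 0 H
  atom 9: C, bond orders sum to 3 (valence 4) → 1 H
  atom 10: O, bond orders sum to 1 (valence 2) → 1 H
Total hydrogens: 10.

10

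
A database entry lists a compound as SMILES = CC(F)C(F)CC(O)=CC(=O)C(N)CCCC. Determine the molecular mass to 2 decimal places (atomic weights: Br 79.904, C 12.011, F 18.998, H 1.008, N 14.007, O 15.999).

First, the molecular formula is C12H21F2NO2 (counting implicit H from valence).
  C: 12 × 12.011 = 144.132
  F: 2 × 18.998 = 37.996
  H: 21 × 1.008 = 21.168
  N: 1 × 14.007 = 14.007
  O: 2 × 15.999 = 31.998
Sum: 12×12.011 + 2×18.998 + 21×1.008 + 1×14.007 + 2×15.999 = 249.301 → 249.30 g/mol.

249.30 g/mol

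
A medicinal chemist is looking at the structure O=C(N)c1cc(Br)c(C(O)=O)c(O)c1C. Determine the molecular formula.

Walk through each heavy atom and fill implicit hydrogens from standard valence (C 4, N 3, O 2, S 2, halogen 1); for lowercase aromatic atoms, an aromatic c carries 1 H when it has two neighbours and 0 H with three, and aromatic n carries 0 H:
  atom 1: O, bond orders sum to 2 (valence 2) → 0 H
  atom 2: C, bond orders sum to 4 (valence 4) → 0 H
  atom 3: N, bond orders sum to 1 (valence 3) → 2 H
  atom 4: aromatic c, 3 neighbours → 0 H
  atom 5: aromatic c, 2 neighbours → 1 H
  atom 6: aromatic c, 3 neighbours → 0 H
  atom 7: Br (halogen, monovalent) → 0 H
  atom 8: aromatic c, 3 neighbours → 0 H
  atom 9: C, bond orders sum to 4 (valence 4) → 0 H
  atom 10: O, bond orders sum to 1 (valence 2) → 1 H
  atom 11: O, bond orders sum to 2 (valence 2) → 0 H
  atom 12: aromatic c, 3 neighbours → 0 H
  atom 13: O, bond orders sum to 1 (valence 2) → 1 H
  atom 14: aromatic c, 3 neighbours → 0 H
  atom 15: C, bond orders sum to 1 (valence 4) → 3 H
Totals → C:9, H:8, Br:1, N:1, O:4.
In Hill order: C9H8BrNO4.

C9H8BrNO4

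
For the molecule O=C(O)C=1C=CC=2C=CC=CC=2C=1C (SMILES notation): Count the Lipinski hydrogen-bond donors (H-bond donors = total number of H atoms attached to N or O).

1

Donors: find every N or O and count the H atoms it carries.
  atom 1 (O): bond orders sum to 2 → 0 H
  atom 3 (O): bond orders sum to 1 → 1 H
Lipinski HBD = 1.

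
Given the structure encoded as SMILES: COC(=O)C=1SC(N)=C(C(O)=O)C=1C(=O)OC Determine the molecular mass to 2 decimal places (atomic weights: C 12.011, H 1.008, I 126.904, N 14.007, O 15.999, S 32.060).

259.23 g/mol

First, the molecular formula is C9H9NO6S (counting implicit H from valence).
  C: 9 × 12.011 = 108.099
  H: 9 × 1.008 = 9.072
  N: 1 × 14.007 = 14.007
  O: 6 × 15.999 = 95.994
  S: 1 × 32.060 = 32.060
Sum: 9×12.011 + 9×1.008 + 1×14.007 + 6×15.999 + 1×32.060 = 259.232 → 259.23 g/mol.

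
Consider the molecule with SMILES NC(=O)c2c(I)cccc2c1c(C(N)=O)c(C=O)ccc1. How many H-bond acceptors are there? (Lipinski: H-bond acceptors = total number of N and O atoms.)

N atoms: 2; O atoms: 3.
Lipinski HBA = 2 + 3 = 5.

5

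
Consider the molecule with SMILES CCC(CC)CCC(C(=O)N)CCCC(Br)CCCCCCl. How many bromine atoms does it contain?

Scan the SMILES for Br atoms (remember two-letter symbols like Cl and Br are single atoms).
Bromine count: 1.

1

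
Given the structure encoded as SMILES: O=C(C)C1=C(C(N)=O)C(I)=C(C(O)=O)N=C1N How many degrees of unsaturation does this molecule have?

7

Degree of unsaturation = (number of rings) + (number of π bonds).
Ring closures in the SMILES: 1.
π bonds: 6 double bonds (each 1 DoU) → 6 DoU from unsaturation.
Total DoU = 1 + 6 = 7.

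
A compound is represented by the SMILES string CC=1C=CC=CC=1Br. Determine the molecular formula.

Walk through each heavy atom and fill implicit hydrogens from standard valence (C 4, N 3, O 2, S 2, halogen 1):
  atom 1: C, bond orders sum to 1 (valence 4) → 3 H
  atom 2: C, bond orders sum to 4 (valence 4) → 0 H
  atom 3: C, bond orders sum to 3 (valence 4) → 1 H
  atom 4: C, bond orders sum to 3 (valence 4) → 1 H
  atom 5: C, bond orders sum to 3 (valence 4) → 1 H
  atom 6: C, bond orders sum to 3 (valence 4) → 1 H
  atom 7: C, bond orders sum to 4 (valence 4) → 0 H
  atom 8: Br (halogen, monovalent) → 0 H
Totals → C:7, H:7, Br:1.
In Hill order: C7H7Br.

C7H7Br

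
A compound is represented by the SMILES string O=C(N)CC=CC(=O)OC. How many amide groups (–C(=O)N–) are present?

The amide motif appears at heavy-atom position 2 in the SMILES.
Other groups present: 1 alkene, 1 ester.
Amide count: 1.

1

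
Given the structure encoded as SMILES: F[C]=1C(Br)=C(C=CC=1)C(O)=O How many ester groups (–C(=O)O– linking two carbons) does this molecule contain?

Scan the SMILES for the ester motif — none present.
Groups that are present: 1 carboxylic acid.

0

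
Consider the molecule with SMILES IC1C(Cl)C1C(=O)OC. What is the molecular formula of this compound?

Walk through each heavy atom and fill implicit hydrogens from standard valence (C 4, N 3, O 2, S 2, halogen 1):
  atom 1: I (halogen, monovalent) → 0 H
  atom 2: C, bond orders sum to 3 (valence 4) → 1 H
  atom 3: C, bond orders sum to 3 (valence 4) → 1 H
  atom 4: Cl (halogen, monovalent) → 0 H
  atom 5: C, bond orders sum to 3 (valence 4) → 1 H
  atom 6: C, bond orders sum to 4 (valence 4) → 0 H
  atom 7: O, bond orders sum to 2 (valence 2) → 0 H
  atom 8: O, bond orders sum to 2 (valence 2) → 0 H
  atom 9: C, bond orders sum to 1 (valence 4) → 3 H
Totals → C:5, H:6, Cl:1, I:1, O:2.

C5H6ClIO2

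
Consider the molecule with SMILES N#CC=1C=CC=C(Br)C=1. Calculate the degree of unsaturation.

Degree of unsaturation = (number of rings) + (number of π bonds).
Ring closures in the SMILES: 1.
π bonds: 3 double bonds (each 1 DoU), 1 triple bond (each 2 DoU) → 5 DoU from unsaturation.
Total DoU = 1 + 5 = 6.

6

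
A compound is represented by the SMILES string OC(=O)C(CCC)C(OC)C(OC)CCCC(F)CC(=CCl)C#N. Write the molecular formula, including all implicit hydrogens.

Walk through each heavy atom and fill implicit hydrogens from standard valence (C 4, N 3, O 2, S 2, halogen 1):
  atom 1: O, bond orders sum to 1 (valence 2) → 1 H
  atom 2: C, bond orders sum to 4 (valence 4) → 0 H
  atom 3: O, bond orders sum to 2 (valence 2) → 0 H
  atom 4: C, bond orders sum to 3 (valence 4) → 1 H
  atom 5: C, bond orders sum to 2 (valence 4) → 2 H
  atom 6: C, bond orders sum to 2 (valence 4) → 2 H
  atom 7: C, bond orders sum to 1 (valence 4) → 3 H
  atom 8: C, bond orders sum to 3 (valence 4) → 1 H
  atom 9: O, bond orders sum to 2 (valence 2) → 0 H
  atom 10: C, bond orders sum to 1 (valence 4) → 3 H
  atom 11: C, bond orders sum to 3 (valence 4) → 1 H
  atom 12: O, bond orders sum to 2 (valence 2) → 0 H
  atom 13: C, bond orders sum to 1 (valence 4) → 3 H
  atom 14: C, bond orders sum to 2 (valence 4) → 2 H
  atom 15: C, bond orders sum to 2 (valence 4) → 2 H
  atom 16: C, bond orders sum to 2 (valence 4) → 2 H
  atom 17: C, bond orders sum to 3 (valence 4) → 1 H
  atom 18: F (halogen, monovalent) → 0 H
  atom 19: C, bond orders sum to 2 (valence 4) → 2 H
  atom 20: C, bond orders sum to 4 (valence 4) → 0 H
  atom 21: C, bond orders sum to 3 (valence 4) → 1 H
  atom 22: Cl (halogen, monovalent) → 0 H
  atom 23: C, bond orders sum to 4 (valence 4) → 0 H
  atom 24: N, bond orders sum to 3 (valence 3) → 0 H
Totals → C:17, H:27, Cl:1, F:1, N:1, O:4.
In Hill order: C17H27ClFNO4.

C17H27ClFNO4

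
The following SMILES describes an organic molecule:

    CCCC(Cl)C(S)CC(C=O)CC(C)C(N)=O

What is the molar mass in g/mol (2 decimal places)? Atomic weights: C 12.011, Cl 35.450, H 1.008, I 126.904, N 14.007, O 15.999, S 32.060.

279.82 g/mol

First, the molecular formula is C12H22ClNO2S (counting implicit H from valence).
  C: 12 × 12.011 = 144.132
  Cl: 1 × 35.450 = 35.450
  H: 22 × 1.008 = 22.176
  N: 1 × 14.007 = 14.007
  O: 2 × 15.999 = 31.998
  S: 1 × 32.060 = 32.060
Sum: 12×12.011 + 1×35.450 + 22×1.008 + 1×14.007 + 2×15.999 + 1×32.060 = 279.823 → 279.82 g/mol.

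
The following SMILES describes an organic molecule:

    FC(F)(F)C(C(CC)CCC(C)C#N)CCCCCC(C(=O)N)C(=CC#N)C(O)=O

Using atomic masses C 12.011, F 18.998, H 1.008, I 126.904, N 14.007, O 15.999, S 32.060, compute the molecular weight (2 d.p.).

429.48 g/mol

First, the molecular formula is C21H30F3N3O3 (counting implicit H from valence).
  C: 21 × 12.011 = 252.231
  F: 3 × 18.998 = 56.994
  H: 30 × 1.008 = 30.240
  N: 3 × 14.007 = 42.021
  O: 3 × 15.999 = 47.997
Sum: 21×12.011 + 3×18.998 + 30×1.008 + 3×14.007 + 3×15.999 = 429.483 → 429.48 g/mol.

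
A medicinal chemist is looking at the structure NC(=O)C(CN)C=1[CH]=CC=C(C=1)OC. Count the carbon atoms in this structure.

10

Count every carbon token in the SMILES (each C, including those in ring-closure positions and inside branches).
Carbon count: 10.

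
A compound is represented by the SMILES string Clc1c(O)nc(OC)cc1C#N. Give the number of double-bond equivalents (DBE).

6

Molecular formula: C7H5ClN2O2.
DoU = (2C + 2 + N − H − X) / 2, where X is the halogen count and O/S are ignored.
    = (2·7 + 2 + 2 − 5 − 1) / 2 = 12 / 2 = 6.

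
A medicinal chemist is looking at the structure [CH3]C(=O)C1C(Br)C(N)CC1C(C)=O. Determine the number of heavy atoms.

13

Every atom symbol written in the SMILES (organic subset) is one heavy atom; implicit H are not written.
Heavy atoms by element → Br:1, C:9, N:1, O:2.
Total: 13.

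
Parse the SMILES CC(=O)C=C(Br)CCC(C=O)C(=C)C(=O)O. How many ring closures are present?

0

In SMILES, each pair of matching ring-closure digits denotes one ring-closing bond; the number of such bonds equals the number of independent rings.
Ring-closure bonds here: 0.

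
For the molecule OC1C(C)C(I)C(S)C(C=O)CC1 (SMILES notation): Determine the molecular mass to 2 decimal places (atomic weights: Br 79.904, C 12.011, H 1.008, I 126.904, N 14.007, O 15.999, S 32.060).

314.18 g/mol

First, the molecular formula is C9H15IO2S (counting implicit H from valence).
  C: 9 × 12.011 = 108.099
  H: 15 × 1.008 = 15.120
  I: 1 × 126.904 = 126.904
  O: 2 × 15.999 = 31.998
  S: 1 × 32.060 = 32.060
Sum: 9×12.011 + 15×1.008 + 1×126.904 + 2×15.999 + 1×32.060 = 314.181 → 314.18 g/mol.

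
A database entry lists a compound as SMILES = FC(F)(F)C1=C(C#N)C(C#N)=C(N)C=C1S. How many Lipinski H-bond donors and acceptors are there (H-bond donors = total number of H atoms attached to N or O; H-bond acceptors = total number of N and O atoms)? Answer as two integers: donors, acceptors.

2, 3

Donors: find every N or O and count the H atoms it carries.
  atom 8 (N): bond orders sum to 3 → 0 H
  atom 11 (N): bond orders sum to 3 → 0 H
  atom 13 (N): bond orders sum to 1 → 2 H
Lipinski HBD = 2.
Acceptors: N atoms = 3, O atoms = 0 → HBA = 3.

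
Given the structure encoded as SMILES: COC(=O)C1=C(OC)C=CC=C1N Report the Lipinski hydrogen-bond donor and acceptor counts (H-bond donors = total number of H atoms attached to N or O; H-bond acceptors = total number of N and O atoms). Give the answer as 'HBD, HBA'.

2, 4

Donors: find every N or O and count the H atoms it carries.
  atom 2 (O): bond orders sum to 2 → 0 H
  atom 4 (O): bond orders sum to 2 → 0 H
  atom 7 (O): bond orders sum to 2 → 0 H
  atom 13 (N): bond orders sum to 1 → 2 H
Lipinski HBD = 2.
Acceptors: N atoms = 1, O atoms = 3 → HBA = 4.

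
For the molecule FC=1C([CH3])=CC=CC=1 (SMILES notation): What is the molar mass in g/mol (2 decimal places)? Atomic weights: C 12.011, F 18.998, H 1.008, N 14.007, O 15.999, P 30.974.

First, the molecular formula is C7H7F (counting implicit H from valence).
  C: 7 × 12.011 = 84.077
  F: 1 × 18.998 = 18.998
  H: 7 × 1.008 = 7.056
Sum: 7×12.011 + 1×18.998 + 7×1.008 = 110.131 → 110.13 g/mol.

110.13 g/mol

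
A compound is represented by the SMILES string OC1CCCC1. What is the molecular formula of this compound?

C5H10O

Walk through each heavy atom and fill implicit hydrogens from standard valence (C 4, N 3, O 2, S 2, halogen 1):
  atom 1: O, bond orders sum to 1 (valence 2) → 1 H
  atom 2: C, bond orders sum to 3 (valence 4) → 1 H
  atom 3: C, bond orders sum to 2 (valence 4) → 2 H
  atom 4: C, bond orders sum to 2 (valence 4) → 2 H
  atom 5: C, bond orders sum to 2 (valence 4) → 2 H
  atom 6: C, bond orders sum to 2 (valence 4) → 2 H
Totals → C:5, H:10, O:1.
In Hill order: C5H10O.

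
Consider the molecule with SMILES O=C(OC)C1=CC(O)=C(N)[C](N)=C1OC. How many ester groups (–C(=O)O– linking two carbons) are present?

1

The ester motif appears at heavy-atom position 2 in the SMILES.
Other groups present: 1 ether, 1 hydroxyl, 2 primary amine.
Ester count: 1.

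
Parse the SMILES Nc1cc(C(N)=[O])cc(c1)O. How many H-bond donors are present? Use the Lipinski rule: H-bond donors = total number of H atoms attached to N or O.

5

Donors: find every N or O and count the H atoms it carries.
  atom 1 (N): bond orders sum to 1 → 2 H
  atom 6 (N): bond orders sum to 1 → 2 H
  atom 7 (O): bond orders sum to 2 → 0 H
  atom 11 (O): bond orders sum to 1 → 1 H
Lipinski HBD = 5.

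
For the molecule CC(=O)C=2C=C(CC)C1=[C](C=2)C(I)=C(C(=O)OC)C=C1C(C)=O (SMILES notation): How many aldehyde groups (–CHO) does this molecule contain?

0

Scan the SMILES for the aldehyde motif — none present.
Groups that are present: 1 ester, 2 ketone.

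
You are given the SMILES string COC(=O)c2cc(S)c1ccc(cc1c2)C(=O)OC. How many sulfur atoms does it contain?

Scan the SMILES for S atoms (remember two-letter symbols like Cl and Br are single atoms).
Sulfur count: 1.

1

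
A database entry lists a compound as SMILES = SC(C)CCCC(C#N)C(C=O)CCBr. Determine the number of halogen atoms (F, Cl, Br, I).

1

Halogen atoms appear at heavy-atom position 15 (1×Br).
Other groups present: 1 aldehyde, 1 nitrile, 1 thiol.
Halogen count: 1.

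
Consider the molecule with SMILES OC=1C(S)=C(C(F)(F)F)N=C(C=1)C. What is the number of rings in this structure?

1

In SMILES, each pair of matching ring-closure digits denotes one ring-closing bond; the number of such bonds equals the number of independent rings.
Ring-closure bonds here: 1.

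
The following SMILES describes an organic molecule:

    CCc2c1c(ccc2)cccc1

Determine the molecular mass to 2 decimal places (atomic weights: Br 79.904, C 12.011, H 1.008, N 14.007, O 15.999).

156.23 g/mol

First, the molecular formula is C12H12 (counting implicit H from valence).
  C: 12 × 12.011 = 144.132
  H: 12 × 1.008 = 12.096
Sum: 12×12.011 + 12×1.008 = 156.228 → 156.23 g/mol.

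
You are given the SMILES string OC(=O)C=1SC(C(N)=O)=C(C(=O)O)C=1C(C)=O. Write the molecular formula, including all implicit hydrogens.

C9H7NO6S

Walk through each heavy atom and fill implicit hydrogens from standard valence (C 4, N 3, O 2, S 2, halogen 1):
  atom 1: O, bond orders sum to 1 (valence 2) → 1 H
  atom 2: C, bond orders sum to 4 (valence 4) → 0 H
  atom 3: O, bond orders sum to 2 (valence 2) → 0 H
  atom 4: C, bond orders sum to 4 (valence 4) → 0 H
  atom 5: S, bond orders sum to 2 (valence 2) → 0 H
  atom 6: C, bond orders sum to 4 (valence 4) → 0 H
  atom 7: C, bond orders sum to 4 (valence 4) → 0 H
  atom 8: N, bond orders sum to 1 (valence 3) → 2 H
  atom 9: O, bond orders sum to 2 (valence 2) → 0 H
  atom 10: C, bond orders sum to 4 (valence 4) → 0 H
  atom 11: C, bond orders sum to 4 (valence 4) → 0 H
  atom 12: O, bond orders sum to 2 (valence 2) → 0 H
  atom 13: O, bond orders sum to 1 (valence 2) → 1 H
  atom 14: C, bond orders sum to 4 (valence 4) → 0 H
  atom 15: C, bond orders sum to 4 (valence 4) → 0 H
  atom 16: C, bond orders sum to 1 (valence 4) → 3 H
  atom 17: O, bond orders sum to 2 (valence 2) → 0 H
Totals → C:9, H:7, N:1, O:6, S:1.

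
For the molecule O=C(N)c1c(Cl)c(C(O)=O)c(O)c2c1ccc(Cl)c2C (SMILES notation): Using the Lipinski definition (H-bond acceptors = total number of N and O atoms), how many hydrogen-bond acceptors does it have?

N atoms: 1; O atoms: 4.
Lipinski HBA = 1 + 4 = 5.

5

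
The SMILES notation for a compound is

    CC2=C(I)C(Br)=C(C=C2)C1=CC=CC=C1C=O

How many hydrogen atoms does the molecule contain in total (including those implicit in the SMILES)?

Walk through each heavy atom and fill implicit hydrogens from standard valence (C 4, N 3, O 2, S 2, halogen 1):
  atom 1: C, bond orders sum to 1 (valence 4) → 3 H
  atom 2: C, bond orders sum to 4 (valence 4) → 0 H
  atom 3: C, bond orders sum to 4 (valence 4) → 0 H
  atom 4: I (halogen, monovalent) → 0 H
  atom 5: C, bond orders sum to 4 (valence 4) → 0 H
  atom 6: Br (halogen, monovalent) → 0 H
  atom 7: C, bond orders sum to 4 (valence 4) → 0 H
  atom 8: C, bond orders sum to 3 (valence 4) → 1 H
  atom 9: C, bond orders sum to 3 (valence 4) → 1 H
  atom 10: C, bond orders sum to 4 (valence 4) → 0 H
  atom 11: C, bond orders sum to 3 (valence 4) → 1 H
  atom 12: C, bond orders sum to 3 (valence 4) → 1 H
  atom 13: C, bond orders sum to 3 (valence 4) → 1 H
  atom 14: C, bond orders sum to 3 (valence 4) → 1 H
  atom 15: C, bond orders sum to 4 (valence 4) → 0 H
  atom 16: C, bond orders sum to 3 (valence 4) → 1 H
  atom 17: O, bond orders sum to 2 (valence 2) → 0 H
Total hydrogens: 10.

10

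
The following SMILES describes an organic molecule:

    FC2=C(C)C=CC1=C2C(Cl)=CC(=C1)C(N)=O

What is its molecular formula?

C12H9ClFNO

Walk through each heavy atom and fill implicit hydrogens from standard valence (C 4, N 3, O 2, S 2, halogen 1):
  atom 1: F (halogen, monovalent) → 0 H
  atom 2: C, bond orders sum to 4 (valence 4) → 0 H
  atom 3: C, bond orders sum to 4 (valence 4) → 0 H
  atom 4: C, bond orders sum to 1 (valence 4) → 3 H
  atom 5: C, bond orders sum to 3 (valence 4) → 1 H
  atom 6: C, bond orders sum to 3 (valence 4) → 1 H
  atom 7: C, bond orders sum to 4 (valence 4) → 0 H
  atom 8: C, bond orders sum to 4 (valence 4) → 0 H
  atom 9: C, bond orders sum to 4 (valence 4) → 0 H
  atom 10: Cl (halogen, monovalent) → 0 H
  atom 11: C, bond orders sum to 3 (valence 4) → 1 H
  atom 12: C, bond orders sum to 4 (valence 4) → 0 H
  atom 13: C, bond orders sum to 3 (valence 4) → 1 H
  atom 14: C, bond orders sum to 4 (valence 4) → 0 H
  atom 15: N, bond orders sum to 1 (valence 3) → 2 H
  atom 16: O, bond orders sum to 2 (valence 2) → 0 H
Totals → C:12, H:9, Cl:1, F:1, N:1, O:1.
In Hill order: C12H9ClFNO.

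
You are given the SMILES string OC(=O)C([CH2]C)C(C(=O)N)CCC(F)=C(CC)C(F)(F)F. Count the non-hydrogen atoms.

Every atom symbol written in the SMILES (organic subset) is one heavy atom; implicit H are not written.
Heavy atoms by element → C:13, F:4, N:1, O:3.
Total: 21.

21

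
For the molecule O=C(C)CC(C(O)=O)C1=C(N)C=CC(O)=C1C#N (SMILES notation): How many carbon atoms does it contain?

Count every carbon token in the SMILES (each C, including those in ring-closure positions and inside branches).
Carbon count: 12.

12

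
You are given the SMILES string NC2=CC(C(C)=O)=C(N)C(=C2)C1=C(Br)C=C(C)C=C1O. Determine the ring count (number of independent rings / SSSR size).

In SMILES, each pair of matching ring-closure digits denotes one ring-closing bond; the number of such bonds equals the number of independent rings.
Ring-closure bonds here: 2.

2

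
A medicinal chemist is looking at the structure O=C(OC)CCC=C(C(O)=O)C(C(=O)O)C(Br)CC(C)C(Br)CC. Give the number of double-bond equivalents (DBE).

4

Molecular formula: C16H24Br2O6.
DoU = (2C + 2 + N − H − X) / 2, where X is the halogen count and O/S are ignored.
    = (2·16 + 2 + 0 − 24 − 2) / 2 = 8 / 2 = 4.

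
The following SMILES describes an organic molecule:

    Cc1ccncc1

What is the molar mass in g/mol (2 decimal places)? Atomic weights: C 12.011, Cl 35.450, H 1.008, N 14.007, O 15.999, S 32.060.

First, the molecular formula is C6H7N (counting implicit H from valence).
  C: 6 × 12.011 = 72.066
  H: 7 × 1.008 = 7.056
  N: 1 × 14.007 = 14.007
Sum: 6×12.011 + 7×1.008 + 1×14.007 = 93.129 → 93.13 g/mol.

93.13 g/mol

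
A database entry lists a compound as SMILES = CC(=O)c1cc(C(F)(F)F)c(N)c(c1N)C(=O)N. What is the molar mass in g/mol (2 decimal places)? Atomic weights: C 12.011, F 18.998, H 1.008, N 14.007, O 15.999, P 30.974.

First, the molecular formula is C10H10F3N3O2 (counting implicit H from valence).
  C: 10 × 12.011 = 120.110
  F: 3 × 18.998 = 56.994
  H: 10 × 1.008 = 10.080
  N: 3 × 14.007 = 42.021
  O: 2 × 15.999 = 31.998
Sum: 10×12.011 + 3×18.998 + 10×1.008 + 3×14.007 + 2×15.999 = 261.203 → 261.20 g/mol.

261.20 g/mol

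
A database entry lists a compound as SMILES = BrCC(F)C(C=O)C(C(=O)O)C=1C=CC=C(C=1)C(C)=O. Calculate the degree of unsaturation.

Degree of unsaturation = (number of rings) + (number of π bonds).
Ring closures in the SMILES: 1.
π bonds: 6 double bonds (each 1 DoU) → 6 DoU from unsaturation.
Total DoU = 1 + 6 = 7.

7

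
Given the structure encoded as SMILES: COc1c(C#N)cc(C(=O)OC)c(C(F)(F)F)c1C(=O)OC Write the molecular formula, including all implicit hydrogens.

C13H10F3NO5

Walk through each heavy atom and fill implicit hydrogens from standard valence (C 4, N 3, O 2, S 2, halogen 1); for lowercase aromatic atoms, an aromatic c carries 1 H when it has two neighbours and 0 H with three, and aromatic n carries 0 H:
  atom 1: C, bond orders sum to 1 (valence 4) → 3 H
  atom 2: O, bond orders sum to 2 (valence 2) → 0 H
  atom 3: aromatic c, 3 neighbours → 0 H
  atom 4: aromatic c, 3 neighbours → 0 H
  atom 5: C, bond orders sum to 4 (valence 4) → 0 H
  atom 6: N, bond orders sum to 3 (valence 3) → 0 H
  atom 7: aromatic c, 2 neighbours → 1 H
  atom 8: aromatic c, 3 neighbours → 0 H
  atom 9: C, bond orders sum to 4 (valence 4) → 0 H
  atom 10: O, bond orders sum to 2 (valence 2) → 0 H
  atom 11: O, bond orders sum to 2 (valence 2) → 0 H
  atom 12: C, bond orders sum to 1 (valence 4) → 3 H
  atom 13: aromatic c, 3 neighbours → 0 H
  atom 14: C, bond orders sum to 4 (valence 4) → 0 H
  atom 15: F (halogen, monovalent) → 0 H
  atom 16: F (halogen, monovalent) → 0 H
  atom 17: F (halogen, monovalent) → 0 H
  atom 18: aromatic c, 3 neighbours → 0 H
  atom 19: C, bond orders sum to 4 (valence 4) → 0 H
  atom 20: O, bond orders sum to 2 (valence 2) → 0 H
  atom 21: O, bond orders sum to 2 (valence 2) → 0 H
  atom 22: C, bond orders sum to 1 (valence 4) → 3 H
Totals → C:13, H:10, F:3, N:1, O:5.
In Hill order: C13H10F3NO5.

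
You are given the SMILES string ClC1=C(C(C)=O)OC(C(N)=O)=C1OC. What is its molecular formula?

C8H8ClNO4

Walk through each heavy atom and fill implicit hydrogens from standard valence (C 4, N 3, O 2, S 2, halogen 1):
  atom 1: Cl (halogen, monovalent) → 0 H
  atom 2: C, bond orders sum to 4 (valence 4) → 0 H
  atom 3: C, bond orders sum to 4 (valence 4) → 0 H
  atom 4: C, bond orders sum to 4 (valence 4) → 0 H
  atom 5: C, bond orders sum to 1 (valence 4) → 3 H
  atom 6: O, bond orders sum to 2 (valence 2) → 0 H
  atom 7: O, bond orders sum to 2 (valence 2) → 0 H
  atom 8: C, bond orders sum to 4 (valence 4) → 0 H
  atom 9: C, bond orders sum to 4 (valence 4) → 0 H
  atom 10: N, bond orders sum to 1 (valence 3) → 2 H
  atom 11: O, bond orders sum to 2 (valence 2) → 0 H
  atom 12: C, bond orders sum to 4 (valence 4) → 0 H
  atom 13: O, bond orders sum to 2 (valence 2) → 0 H
  atom 14: C, bond orders sum to 1 (valence 4) → 3 H
Totals → C:8, H:8, Cl:1, N:1, O:4.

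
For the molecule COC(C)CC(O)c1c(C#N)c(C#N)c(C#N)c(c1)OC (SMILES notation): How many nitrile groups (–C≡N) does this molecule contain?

The nitrile motif appears at heavy-atom positions 10, 13, 16 in the SMILES.
Other groups present: 2 ether, 1 hydroxyl.
Nitrile count: 3.

3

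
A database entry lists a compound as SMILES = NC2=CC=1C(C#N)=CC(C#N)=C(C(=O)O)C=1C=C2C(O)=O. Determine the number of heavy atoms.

Every atom symbol written in the SMILES (organic subset) is one heavy atom; implicit H are not written.
Heavy atoms by element → C:14, N:3, O:4.
Total: 21.

21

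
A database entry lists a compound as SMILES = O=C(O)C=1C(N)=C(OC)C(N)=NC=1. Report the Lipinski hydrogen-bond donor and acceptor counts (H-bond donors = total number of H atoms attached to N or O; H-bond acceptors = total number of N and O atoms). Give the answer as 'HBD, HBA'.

5, 6

Donors: find every N or O and count the H atoms it carries.
  atom 1 (O): bond orders sum to 2 → 0 H
  atom 3 (O): bond orders sum to 1 → 1 H
  atom 6 (N): bond orders sum to 1 → 2 H
  atom 8 (O): bond orders sum to 2 → 0 H
  atom 11 (N): bond orders sum to 1 → 2 H
  atom 12 (N): bond orders sum to 3 → 0 H
Lipinski HBD = 5.
Acceptors: N atoms = 3, O atoms = 3 → HBA = 6.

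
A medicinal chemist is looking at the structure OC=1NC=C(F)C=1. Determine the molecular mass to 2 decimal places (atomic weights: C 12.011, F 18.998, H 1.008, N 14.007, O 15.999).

First, the molecular formula is C4H4FNO (counting implicit H from valence).
  C: 4 × 12.011 = 48.044
  F: 1 × 18.998 = 18.998
  H: 4 × 1.008 = 4.032
  N: 1 × 14.007 = 14.007
  O: 1 × 15.999 = 15.999
Sum: 4×12.011 + 1×18.998 + 4×1.008 + 1×14.007 + 1×15.999 = 101.080 → 101.08 g/mol.

101.08 g/mol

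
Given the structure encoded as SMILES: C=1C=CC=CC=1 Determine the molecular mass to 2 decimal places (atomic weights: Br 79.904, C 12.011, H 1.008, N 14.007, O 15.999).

First, the molecular formula is C6H6 (counting implicit H from valence).
  C: 6 × 12.011 = 72.066
  H: 6 × 1.008 = 6.048
Sum: 6×12.011 + 6×1.008 = 78.114 → 78.11 g/mol.

78.11 g/mol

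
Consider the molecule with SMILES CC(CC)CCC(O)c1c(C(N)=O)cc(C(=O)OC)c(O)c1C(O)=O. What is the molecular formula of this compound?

C17H23NO7

Walk through each heavy atom and fill implicit hydrogens from standard valence (C 4, N 3, O 2, S 2, halogen 1); for lowercase aromatic atoms, an aromatic c carries 1 H when it has two neighbours and 0 H with three, and aromatic n carries 0 H:
  atom 1: C, bond orders sum to 1 (valence 4) → 3 H
  atom 2: C, bond orders sum to 3 (valence 4) → 1 H
  atom 3: C, bond orders sum to 2 (valence 4) → 2 H
  atom 4: C, bond orders sum to 1 (valence 4) → 3 H
  atom 5: C, bond orders sum to 2 (valence 4) → 2 H
  atom 6: C, bond orders sum to 2 (valence 4) → 2 H
  atom 7: C, bond orders sum to 3 (valence 4) → 1 H
  atom 8: O, bond orders sum to 1 (valence 2) → 1 H
  atom 9: aromatic c, 3 neighbours → 0 H
  atom 10: aromatic c, 3 neighbours → 0 H
  atom 11: C, bond orders sum to 4 (valence 4) → 0 H
  atom 12: N, bond orders sum to 1 (valence 3) → 2 H
  atom 13: O, bond orders sum to 2 (valence 2) → 0 H
  atom 14: aromatic c, 2 neighbours → 1 H
  atom 15: aromatic c, 3 neighbours → 0 H
  atom 16: C, bond orders sum to 4 (valence 4) → 0 H
  atom 17: O, bond orders sum to 2 (valence 2) → 0 H
  atom 18: O, bond orders sum to 2 (valence 2) → 0 H
  atom 19: C, bond orders sum to 1 (valence 4) → 3 H
  atom 20: aromatic c, 3 neighbours → 0 H
  atom 21: O, bond orders sum to 1 (valence 2) → 1 H
  atom 22: aromatic c, 3 neighbours → 0 H
  atom 23: C, bond orders sum to 4 (valence 4) → 0 H
  atom 24: O, bond orders sum to 1 (valence 2) → 1 H
  atom 25: O, bond orders sum to 2 (valence 2) → 0 H
Totals → C:17, H:23, N:1, O:7.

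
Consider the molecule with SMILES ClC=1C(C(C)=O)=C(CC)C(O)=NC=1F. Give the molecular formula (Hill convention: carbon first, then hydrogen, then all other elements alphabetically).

C9H9ClFNO2

Walk through each heavy atom and fill implicit hydrogens from standard valence (C 4, N 3, O 2, S 2, halogen 1):
  atom 1: Cl (halogen, monovalent) → 0 H
  atom 2: C, bond orders sum to 4 (valence 4) → 0 H
  atom 3: C, bond orders sum to 4 (valence 4) → 0 H
  atom 4: C, bond orders sum to 4 (valence 4) → 0 H
  atom 5: C, bond orders sum to 1 (valence 4) → 3 H
  atom 6: O, bond orders sum to 2 (valence 2) → 0 H
  atom 7: C, bond orders sum to 4 (valence 4) → 0 H
  atom 8: C, bond orders sum to 2 (valence 4) → 2 H
  atom 9: C, bond orders sum to 1 (valence 4) → 3 H
  atom 10: C, bond orders sum to 4 (valence 4) → 0 H
  atom 11: O, bond orders sum to 1 (valence 2) → 1 H
  atom 12: N, bond orders sum to 3 (valence 3) → 0 H
  atom 13: C, bond orders sum to 4 (valence 4) → 0 H
  atom 14: F (halogen, monovalent) → 0 H
Totals → C:9, H:9, Cl:1, F:1, N:1, O:2.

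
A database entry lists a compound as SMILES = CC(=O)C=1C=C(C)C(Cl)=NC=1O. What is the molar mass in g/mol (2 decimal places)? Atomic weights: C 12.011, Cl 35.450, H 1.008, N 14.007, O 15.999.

185.61 g/mol

First, the molecular formula is C8H8ClNO2 (counting implicit H from valence).
  C: 8 × 12.011 = 96.088
  Cl: 1 × 35.450 = 35.450
  H: 8 × 1.008 = 8.064
  N: 1 × 14.007 = 14.007
  O: 2 × 15.999 = 31.998
Sum: 8×12.011 + 1×35.450 + 8×1.008 + 1×14.007 + 2×15.999 = 185.607 → 185.61 g/mol.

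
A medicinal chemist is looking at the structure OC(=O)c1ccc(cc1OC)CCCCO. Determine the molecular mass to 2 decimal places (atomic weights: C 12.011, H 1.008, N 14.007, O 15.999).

224.26 g/mol

First, the molecular formula is C12H16O4 (counting implicit H from valence).
  C: 12 × 12.011 = 144.132
  H: 16 × 1.008 = 16.128
  O: 4 × 15.999 = 63.996
Sum: 12×12.011 + 16×1.008 + 4×15.999 = 224.256 → 224.26 g/mol.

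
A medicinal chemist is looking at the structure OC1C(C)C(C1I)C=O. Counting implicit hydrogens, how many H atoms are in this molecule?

9

Walk through each heavy atom and fill implicit hydrogens from standard valence (C 4, N 3, O 2, S 2, halogen 1):
  atom 1: O, bond orders sum to 1 (valence 2) → 1 H
  atom 2: C, bond orders sum to 3 (valence 4) → 1 H
  atom 3: C, bond orders sum to 3 (valence 4) → 1 H
  atom 4: C, bond orders sum to 1 (valence 4) → 3 H
  atom 5: C, bond orders sum to 3 (valence 4) → 1 H
  atom 6: C, bond orders sum to 3 (valence 4) → 1 H
  atom 7: I (halogen, monovalent) → 0 H
  atom 8: C, bond orders sum to 3 (valence 4) → 1 H
  atom 9: O, bond orders sum to 2 (valence 2) → 0 H
Total hydrogens: 9.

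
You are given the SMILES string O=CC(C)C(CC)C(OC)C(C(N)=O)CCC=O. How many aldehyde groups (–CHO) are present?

2

The aldehyde motif appears at heavy-atom positions 2, 17 in the SMILES.
Other groups present: 1 amide, 1 ether.
Aldehyde count: 2.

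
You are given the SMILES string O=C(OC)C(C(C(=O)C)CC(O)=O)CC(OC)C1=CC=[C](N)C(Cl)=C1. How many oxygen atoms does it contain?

Scan the SMILES for O atoms (remember two-letter symbols like Cl and Br are single atoms).
Oxygen count: 6.

6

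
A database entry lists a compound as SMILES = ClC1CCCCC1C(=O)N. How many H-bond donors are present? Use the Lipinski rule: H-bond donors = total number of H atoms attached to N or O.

Donors: find every N or O and count the H atoms it carries.
  atom 9 (O): bond orders sum to 2 → 0 H
  atom 10 (N): bond orders sum to 1 → 2 H
Lipinski HBD = 2.

2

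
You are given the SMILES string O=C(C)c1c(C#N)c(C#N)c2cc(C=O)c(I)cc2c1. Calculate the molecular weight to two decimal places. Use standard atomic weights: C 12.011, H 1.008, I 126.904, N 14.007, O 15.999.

First, the molecular formula is C15H7IN2O2 (counting implicit H from valence).
  C: 15 × 12.011 = 180.165
  H: 7 × 1.008 = 7.056
  I: 1 × 126.904 = 126.904
  N: 2 × 14.007 = 28.014
  O: 2 × 15.999 = 31.998
Sum: 15×12.011 + 7×1.008 + 1×126.904 + 2×14.007 + 2×15.999 = 374.137 → 374.14 g/mol.

374.14 g/mol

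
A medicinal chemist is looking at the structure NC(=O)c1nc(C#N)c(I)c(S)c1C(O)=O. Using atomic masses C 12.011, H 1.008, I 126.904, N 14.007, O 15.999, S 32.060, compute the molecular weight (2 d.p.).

First, the molecular formula is C8H4IN3O3S (counting implicit H from valence).
  C: 8 × 12.011 = 96.088
  H: 4 × 1.008 = 4.032
  I: 1 × 126.904 = 126.904
  N: 3 × 14.007 = 42.021
  O: 3 × 15.999 = 47.997
  S: 1 × 32.060 = 32.060
Sum: 8×12.011 + 4×1.008 + 1×126.904 + 3×14.007 + 3×15.999 + 1×32.060 = 349.102 → 349.10 g/mol.

349.10 g/mol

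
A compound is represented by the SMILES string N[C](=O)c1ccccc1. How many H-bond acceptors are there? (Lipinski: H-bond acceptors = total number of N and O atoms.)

N atoms: 1; O atoms: 1.
Lipinski HBA = 1 + 1 = 2.

2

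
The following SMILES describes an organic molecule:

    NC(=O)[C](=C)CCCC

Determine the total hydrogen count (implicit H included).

13

Walk through each heavy atom and fill implicit hydrogens from standard valence (C 4, N 3, O 2, S 2, halogen 1):
  atom 1: N, bond orders sum to 1 (valence 3) → 2 H
  atom 2: C, bond orders sum to 4 (valence 4) → 0 H
  atom 3: O, bond orders sum to 2 (valence 2) → 0 H
  atom 4: C with explicit H count 0
  atom 5: C, bond orders sum to 2 (valence 4) → 2 H
  atom 6: C, bond orders sum to 2 (valence 4) → 2 H
  atom 7: C, bond orders sum to 2 (valence 4) → 2 H
  atom 8: C, bond orders sum to 2 (valence 4) → 2 H
  atom 9: C, bond orders sum to 1 (valence 4) → 3 H
Total hydrogens: 13.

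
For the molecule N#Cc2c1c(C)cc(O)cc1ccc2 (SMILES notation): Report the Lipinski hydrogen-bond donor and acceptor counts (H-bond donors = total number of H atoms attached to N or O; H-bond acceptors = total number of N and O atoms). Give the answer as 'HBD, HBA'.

Donors: find every N or O and count the H atoms it carries.
  atom 1 (N): bond orders sum to 3 → 0 H
  atom 9 (O): bond orders sum to 1 → 1 H
Lipinski HBD = 1.
Acceptors: N atoms = 1, O atoms = 1 → HBA = 2.

1, 2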